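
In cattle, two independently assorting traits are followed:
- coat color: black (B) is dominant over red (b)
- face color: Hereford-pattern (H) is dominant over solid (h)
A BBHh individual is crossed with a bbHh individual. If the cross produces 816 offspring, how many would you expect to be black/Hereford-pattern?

Dihybrid cross BBHh × bbHh — consider each gene separately:
coat color: BB × bb → 4 Bb → 4 B_ (out of 4)
face color: Hh × Hh → 1 HH, 2 Hh, 1 hh → 3 H_ : 1 hh (out of 4)
Combine (counts out of 4 × 4 = 16): black/Hereford-pattern (B_H_) = 4×3 = 12; black/solid (B_hh) = 4×1 = 4
Phenotype counts (out of 16): 12 black/Hereford-pattern, 4 black/solid
black/Hereford-pattern: 12 out of 16 → fraction 3/4
Expected count = 3/4 × 816 = 612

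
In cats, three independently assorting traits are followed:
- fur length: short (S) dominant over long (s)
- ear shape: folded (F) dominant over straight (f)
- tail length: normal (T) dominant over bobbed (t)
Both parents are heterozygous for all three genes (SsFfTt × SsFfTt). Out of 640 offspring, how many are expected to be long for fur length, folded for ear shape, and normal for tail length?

Trihybrid cross: SsFfTt × SsFfTt
Each trait segregates independently with a 3:1 phenotypic ratio, so each gene contributes 3/4 (dominant) or 1/4 (recessive).
Target: long (fur length), folded (ear shape), normal (tail length)
Probability = product of independent per-trait probabilities
= 1/4 × 3/4 × 3/4 = 9/64
Expected count = 9/64 × 640 = 90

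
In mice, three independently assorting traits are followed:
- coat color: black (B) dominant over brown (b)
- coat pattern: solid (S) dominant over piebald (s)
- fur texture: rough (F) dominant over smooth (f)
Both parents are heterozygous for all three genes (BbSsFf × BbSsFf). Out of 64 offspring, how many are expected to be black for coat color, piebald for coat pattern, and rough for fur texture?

Trihybrid cross: BbSsFf × BbSsFf
Each trait segregates independently with a 3:1 phenotypic ratio, so each gene contributes 3/4 (dominant) or 1/4 (recessive).
Target: black (coat color), piebald (coat pattern), rough (fur texture)
Probability = product of independent per-trait probabilities
= 3/4 × 1/4 × 3/4 = 9/64
Expected count = 9/64 × 64 = 9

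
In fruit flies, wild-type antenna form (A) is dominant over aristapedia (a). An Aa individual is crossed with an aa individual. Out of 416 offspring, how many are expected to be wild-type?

Punnett square for Aa × aa:
Offspring genotypes: 2 Aa, 2 aa
wild-type: 2, aristapedia: 2
wild-type: 2 out of 4 → fraction 1/2
Expected count = 1/2 × 416 = 208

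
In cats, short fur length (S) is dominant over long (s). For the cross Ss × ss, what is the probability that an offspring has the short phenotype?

Punnett square for Ss × ss:
Offspring genotypes: 2 Ss, 2 ss
Total offspring: 4
Count with target: 2
Probability: 2/4 = 1/2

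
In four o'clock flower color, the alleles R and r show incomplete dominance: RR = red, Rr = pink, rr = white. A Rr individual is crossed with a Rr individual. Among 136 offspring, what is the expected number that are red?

Punnett square for Rr × Rr:
Offspring genotypes: 1 RR, 2 Rr, 1 rr
Phenotype counts: 1 red, 2 pink, 1 white
red: 1 out of 4 → fraction 1/4
Expected count = 1/4 × 136 = 34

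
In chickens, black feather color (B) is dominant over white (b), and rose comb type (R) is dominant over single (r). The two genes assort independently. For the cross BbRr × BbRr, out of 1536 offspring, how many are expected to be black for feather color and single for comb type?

Dihybrid cross BbRr × BbRr — consider each gene separately:
feather color: Bb × Bb → 1 BB, 2 Bb, 1 bb → 3 B_ : 1 bb (out of 4)
comb type: Rr × Rr → 1 RR, 2 Rr, 1 rr → 3 R_ : 1 rr (out of 4)
Looking for: black (B_) and single (rr)
P(black) = 3/4, P(single) = 1/4
P(both) = 3/4 × 1/4 = 3/16
Expected count = 3/16 × 1536 = 288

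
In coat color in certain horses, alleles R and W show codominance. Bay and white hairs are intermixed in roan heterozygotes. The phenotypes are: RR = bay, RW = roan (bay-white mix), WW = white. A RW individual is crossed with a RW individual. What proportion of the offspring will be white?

Punnett square for RW × RW:
Offspring genotypes: 1 RR, 2 RW, 1 WW
Phenotype counts: 1 bay, 2 roan (bay-white mix), 1 white
white: 1 out of 4
Probability: 1/4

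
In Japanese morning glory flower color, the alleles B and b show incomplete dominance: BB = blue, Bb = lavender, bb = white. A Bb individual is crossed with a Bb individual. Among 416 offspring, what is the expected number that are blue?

Punnett square for Bb × Bb:
Offspring genotypes: 1 BB, 2 Bb, 1 bb
Phenotype counts: 1 blue, 2 lavender, 1 white
blue: 1 out of 4 → fraction 1/4
Expected count = 1/4 × 416 = 104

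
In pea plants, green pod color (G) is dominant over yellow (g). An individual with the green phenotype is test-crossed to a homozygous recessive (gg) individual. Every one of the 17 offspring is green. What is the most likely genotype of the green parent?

Test cross: ? × gg
All offspring are green.
If the unknown parent were heterozygous (Gg), about half of 17 offspring would be yellow; none are. The unknown parent is most likely homozygous dominant (GG).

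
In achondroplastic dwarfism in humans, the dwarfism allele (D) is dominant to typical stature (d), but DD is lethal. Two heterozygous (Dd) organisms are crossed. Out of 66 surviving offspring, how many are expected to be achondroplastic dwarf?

Cross: Dd × Dd
Punnett square offspring (before lethality): 1 DD, 2 Dd, 1 dd
The DD genotype is lethal (embryos die); surviving offspring: 2 Dd, 1 dd
achondroplastic dwarf: 2 out of 3 → fraction 2/3
Expected count = 2/3 × 66 = 44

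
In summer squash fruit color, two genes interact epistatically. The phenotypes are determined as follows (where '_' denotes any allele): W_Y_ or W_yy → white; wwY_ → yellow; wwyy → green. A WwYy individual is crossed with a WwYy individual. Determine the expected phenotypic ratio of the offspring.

Cross: WwYy × WwYy — consider each gene separately:
W gene: Ww × Ww → 1 WW, 2 Ww, 1 ww → 3 W_ : 1 ww (out of 4)
Y gene: Yy × Yy → 1 YY, 2 Yy, 1 yy → 3 Y_ : 1 yy (out of 4)
Genotype classes (out of 4 × 4 = 16): W_Y_ = 3×3 = 9; W_yy = 3×1 = 3; wwY_ = 1×3 = 3; wwyy = 1×1 = 1
Apply the phenotype rules: W_Y_ (9) + W_yy (3) → white; wwY_ (3) → yellow; wwyy (1) → green
Phenotype counts (out of 16): 12 white, 3 yellow, 1 green
Ratio: 12 white : 3 yellow : 1 green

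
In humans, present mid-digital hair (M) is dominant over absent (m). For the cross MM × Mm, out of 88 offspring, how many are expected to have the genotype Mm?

Punnett square for MM × Mm:
Offspring genotypes: 2 MM, 2 Mm
Total offspring: 4
Count with target: 2
Probability: 2/4 = 1/2
Expected count = 1/2 × 88 = 44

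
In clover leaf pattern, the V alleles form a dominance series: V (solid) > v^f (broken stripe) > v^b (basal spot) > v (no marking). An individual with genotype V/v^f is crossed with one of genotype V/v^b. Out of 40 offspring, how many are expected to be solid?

Cross: V/v^f × V/v^b
Allele dominance: V > v^f > v^b > v
Offspring genotypes: 1 V/V, 1 V/v^b, 1 V/v^f, 1 v^f/v^b
Phenotype counts: 3 solid, 1 broken stripe
solid: 3 out of 4 → fraction 3/4
Expected count = 3/4 × 40 = 30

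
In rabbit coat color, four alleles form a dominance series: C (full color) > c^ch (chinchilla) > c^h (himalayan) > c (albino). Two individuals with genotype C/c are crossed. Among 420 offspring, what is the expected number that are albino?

Cross: C/c × C/c
Allele dominance: C > c^ch > c^h > c
Offspring genotypes: 1 C/C, 2 C/c, 1 c/c
Phenotype counts: 3 full color, 1 albino
albino: 1 out of 4 → fraction 1/4
Expected count = 1/4 × 420 = 105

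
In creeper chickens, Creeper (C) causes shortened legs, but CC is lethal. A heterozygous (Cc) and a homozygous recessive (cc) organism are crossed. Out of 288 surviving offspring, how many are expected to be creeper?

Cross: Cc × cc
Punnett square offspring (before lethality): 2 Cc, 2 cc
No CC offspring are produced in this cross.
creeper: 2 out of 4 → fraction 1/2
Expected count = 1/2 × 288 = 144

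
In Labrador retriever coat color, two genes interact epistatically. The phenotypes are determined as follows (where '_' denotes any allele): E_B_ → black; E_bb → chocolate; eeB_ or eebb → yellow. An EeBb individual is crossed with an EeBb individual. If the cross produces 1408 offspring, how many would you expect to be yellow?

Cross: EeBb × EeBb — consider each gene separately:
E gene: Ee × Ee → 1 EE, 2 Ee, 1 ee → 3 E_ : 1 ee (out of 4)
B gene: Bb × Bb → 1 BB, 2 Bb, 1 bb → 3 B_ : 1 bb (out of 4)
Genotype classes (out of 4 × 4 = 16): E_B_ = 3×3 = 9; E_bb = 3×1 = 3; eeB_ = 1×3 = 3; eebb = 1×1 = 1
Apply the phenotype rules: E_B_ (9) → black; E_bb (3) → chocolate; eeB_ (3) + eebb (1) → yellow
Phenotype counts (out of 16): 9 black, 3 chocolate, 4 yellow
yellow: 4 out of 16 → fraction 1/4
Expected count = 1/4 × 1408 = 352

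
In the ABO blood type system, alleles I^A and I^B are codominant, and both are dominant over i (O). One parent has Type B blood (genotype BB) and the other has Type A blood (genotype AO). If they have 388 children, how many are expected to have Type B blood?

Cross: BB × AO
Possible offspring genotypes: 2 AB, 2 BO
Blood type counts: 2 Type AB, 2 Type B
Probability of Type B: 2/4 = 1/2
Expected count = 1/2 × 388 = 194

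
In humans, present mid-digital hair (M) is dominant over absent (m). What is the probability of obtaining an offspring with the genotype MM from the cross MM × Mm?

Punnett square for MM × Mm:
Offspring genotypes: 2 MM, 2 Mm
Total offspring: 4
Count with target: 2
Probability: 2/4 = 1/2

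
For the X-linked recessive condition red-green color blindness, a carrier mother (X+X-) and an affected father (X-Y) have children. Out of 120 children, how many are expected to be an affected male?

Cross: X+X- × X-Y
Offspring: 1 X+X-, 1 X+Y, 1 X-X-, 1 X-Y
Probability of an affected male: 1/4
Expected count = 1/4 × 120 = 30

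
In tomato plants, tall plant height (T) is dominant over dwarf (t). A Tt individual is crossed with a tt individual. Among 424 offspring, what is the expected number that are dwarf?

Punnett square for Tt × tt:
Offspring genotypes: 2 Tt, 2 tt
tall: 2, dwarf: 2
dwarf: 2 out of 4 → fraction 1/2
Expected count = 1/2 × 424 = 212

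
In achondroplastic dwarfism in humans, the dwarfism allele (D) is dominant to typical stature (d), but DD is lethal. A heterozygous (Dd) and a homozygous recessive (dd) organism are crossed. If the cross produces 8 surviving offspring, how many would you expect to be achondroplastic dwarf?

Cross: Dd × dd
Punnett square offspring (before lethality): 2 Dd, 2 dd
No DD offspring are produced in this cross.
achondroplastic dwarf: 2 out of 4 → fraction 1/2
Expected count = 1/2 × 8 = 4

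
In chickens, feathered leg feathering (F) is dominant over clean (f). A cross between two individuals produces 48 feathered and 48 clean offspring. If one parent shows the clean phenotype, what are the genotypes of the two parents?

Observed offspring: 48 feathered, 48 clean
The observed ratio simplifies to 1:1. One parent shows clean, so its genotype must be ff. A 1:1 offspring split requires the other parent to be heterozygous (Ff).
Parent genotypes: ff × Ff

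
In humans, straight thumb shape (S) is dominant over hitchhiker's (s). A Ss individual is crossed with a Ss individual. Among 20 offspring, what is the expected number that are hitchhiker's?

Punnett square for Ss × Ss:
Offspring genotypes: 1 SS, 2 Ss, 1 ss
straight: 3, hitchhiker's: 1
hitchhiker's: 1 out of 4 → fraction 1/4
Expected count = 1/4 × 20 = 5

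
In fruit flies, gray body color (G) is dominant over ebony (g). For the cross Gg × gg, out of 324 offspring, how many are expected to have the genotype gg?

Punnett square for Gg × gg:
Offspring genotypes: 2 Gg, 2 gg
Total offspring: 4
Count with target: 2
Probability: 2/4 = 1/2
Expected count = 1/2 × 324 = 162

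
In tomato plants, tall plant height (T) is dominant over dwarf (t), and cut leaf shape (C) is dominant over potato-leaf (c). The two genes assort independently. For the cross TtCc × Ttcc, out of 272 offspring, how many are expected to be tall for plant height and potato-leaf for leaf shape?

Dihybrid cross TtCc × Ttcc — consider each gene separately:
plant height: Tt × Tt → 1 TT, 2 Tt, 1 tt → 3 T_ : 1 tt (out of 4)
leaf shape: Cc × cc → 2 Cc, 2 cc → 2 C_ : 2 cc (out of 4)
Looking for: tall (T_) and potato-leaf (cc)
P(tall) = 3/4, P(potato-leaf) = 2/4
P(both) = 3/4 × 2/4 = 6/16 = 3/8
Expected count = 3/8 × 272 = 102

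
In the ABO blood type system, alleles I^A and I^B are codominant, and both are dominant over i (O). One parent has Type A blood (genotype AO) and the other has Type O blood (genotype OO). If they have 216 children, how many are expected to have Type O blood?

Cross: AO × OO
Possible offspring genotypes: 2 AO, 2 OO
Blood type counts: 2 Type A, 2 Type O
Probability of Type O: 2/4 = 1/2
Expected count = 1/2 × 216 = 108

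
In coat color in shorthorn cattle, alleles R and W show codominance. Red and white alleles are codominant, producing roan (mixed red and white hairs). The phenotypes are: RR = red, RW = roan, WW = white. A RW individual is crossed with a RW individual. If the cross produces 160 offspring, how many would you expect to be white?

Punnett square for RW × RW:
Offspring genotypes: 1 RR, 2 RW, 1 WW
Phenotype counts: 1 red, 2 roan, 1 white
white: 1 out of 4 → fraction 1/4
Expected count = 1/4 × 160 = 40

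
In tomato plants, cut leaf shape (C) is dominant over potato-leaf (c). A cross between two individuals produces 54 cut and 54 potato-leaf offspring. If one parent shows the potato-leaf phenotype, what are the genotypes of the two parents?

Observed offspring: 54 cut, 54 potato-leaf
The observed ratio simplifies to 1:1. One parent shows potato-leaf, so its genotype must be cc. A 1:1 offspring split requires the other parent to be heterozygous (Cc).
Parent genotypes: cc × Cc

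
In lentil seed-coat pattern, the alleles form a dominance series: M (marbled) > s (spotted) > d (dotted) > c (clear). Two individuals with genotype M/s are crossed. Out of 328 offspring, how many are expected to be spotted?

Cross: M/s × M/s
Allele dominance: M > s > d > c
Offspring genotypes: 1 M/M, 2 M/s, 1 s/s
Phenotype counts: 3 marbled, 1 spotted
spotted: 1 out of 4 → fraction 1/4
Expected count = 1/4 × 328 = 82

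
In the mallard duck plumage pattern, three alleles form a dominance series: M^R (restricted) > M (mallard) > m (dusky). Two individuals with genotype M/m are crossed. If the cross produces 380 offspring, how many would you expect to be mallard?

Cross: M/m × M/m
Allele dominance: M^R > M > m
Offspring genotypes: 1 M/M, 2 M/m, 1 m/m
Phenotype counts: 3 mallard, 1 dusky
mallard: 3 out of 4 → fraction 3/4
Expected count = 3/4 × 380 = 285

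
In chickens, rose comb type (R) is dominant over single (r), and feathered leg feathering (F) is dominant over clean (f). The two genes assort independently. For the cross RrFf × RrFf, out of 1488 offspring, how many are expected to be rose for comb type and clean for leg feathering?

Dihybrid cross RrFf × RrFf — consider each gene separately:
comb type: Rr × Rr → 1 RR, 2 Rr, 1 rr → 3 R_ : 1 rr (out of 4)
leg feathering: Ff × Ff → 1 FF, 2 Ff, 1 ff → 3 F_ : 1 ff (out of 4)
Looking for: rose (R_) and clean (ff)
P(rose) = 3/4, P(clean) = 1/4
P(both) = 3/4 × 1/4 = 3/16
Expected count = 3/16 × 1488 = 279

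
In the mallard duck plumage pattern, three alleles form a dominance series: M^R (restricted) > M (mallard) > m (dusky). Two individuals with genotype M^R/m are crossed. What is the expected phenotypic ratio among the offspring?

Cross: M^R/m × M^R/m
Allele dominance: M^R > M > m
Offspring genotypes: 1 M^R/M^R, 2 M^R/m, 1 m/m
Phenotype counts: 3 restricted, 1 dusky
Ratio: 3 restricted : 1 dusky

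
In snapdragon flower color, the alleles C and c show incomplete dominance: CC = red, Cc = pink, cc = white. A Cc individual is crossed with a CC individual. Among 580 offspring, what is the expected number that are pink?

Punnett square for Cc × CC:
Offspring genotypes: 2 CC, 2 Cc
Phenotype counts: 2 red, 2 pink
pink: 2 out of 4 → fraction 1/2
Expected count = 1/2 × 580 = 290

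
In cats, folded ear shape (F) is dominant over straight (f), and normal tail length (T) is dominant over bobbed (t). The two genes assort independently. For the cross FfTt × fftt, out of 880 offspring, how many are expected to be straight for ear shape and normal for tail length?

Dihybrid cross FfTt × fftt — consider each gene separately:
ear shape: Ff × ff → 2 Ff, 2 ff → 2 F_ : 2 ff (out of 4)
tail length: Tt × tt → 2 Tt, 2 tt → 2 T_ : 2 tt (out of 4)
Looking for: straight (ff) and normal (T_)
P(straight) = 2/4, P(normal) = 2/4
P(both) = 2/4 × 2/4 = 4/16 = 1/4
Expected count = 1/4 × 880 = 220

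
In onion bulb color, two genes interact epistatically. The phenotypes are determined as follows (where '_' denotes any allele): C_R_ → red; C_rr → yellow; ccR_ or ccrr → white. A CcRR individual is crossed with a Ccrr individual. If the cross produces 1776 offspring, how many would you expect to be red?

Cross: CcRR × Ccrr — consider each gene separately:
C gene: Cc × Cc → 1 CC, 2 Cc, 1 cc → 3 C_ : 1 cc (out of 4)
R gene: RR × rr → 4 Rr → 4 R_ (out of 4)
Genotype classes (out of 4 × 4 = 16): C_R_ = 3×4 = 12; ccR_ = 1×4 = 4
Apply the phenotype rules: C_R_ (12) → red; ccR_ (4) → white
Phenotype counts (out of 16): 12 red, 4 white
red: 12 out of 16 → fraction 3/4
Expected count = 3/4 × 1776 = 1332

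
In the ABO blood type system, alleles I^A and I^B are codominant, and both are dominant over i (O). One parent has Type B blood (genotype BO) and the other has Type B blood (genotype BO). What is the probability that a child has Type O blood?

Cross: BO × BO
Possible offspring genotypes: 1 BB, 2 BO, 1 OO
Blood type counts: 3 Type B, 1 Type O
Probability of Type O: 1/4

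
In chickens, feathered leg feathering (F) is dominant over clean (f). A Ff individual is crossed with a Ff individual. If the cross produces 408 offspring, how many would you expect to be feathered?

Punnett square for Ff × Ff:
Offspring genotypes: 1 FF, 2 Ff, 1 ff
feathered: 3, clean: 1
feathered: 3 out of 4 → fraction 3/4
Expected count = 3/4 × 408 = 306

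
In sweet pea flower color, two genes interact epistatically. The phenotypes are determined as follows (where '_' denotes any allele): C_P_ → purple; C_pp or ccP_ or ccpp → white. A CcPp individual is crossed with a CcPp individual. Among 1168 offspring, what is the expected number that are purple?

Cross: CcPp × CcPp — consider each gene separately:
C gene: Cc × Cc → 1 CC, 2 Cc, 1 cc → 3 C_ : 1 cc (out of 4)
P gene: Pp × Pp → 1 PP, 2 Pp, 1 pp → 3 P_ : 1 pp (out of 4)
Genotype classes (out of 4 × 4 = 16): C_P_ = 3×3 = 9; C_pp = 3×1 = 3; ccP_ = 1×3 = 3; ccpp = 1×1 = 1
Apply the phenotype rules: C_P_ (9) → purple; C_pp (3) + ccP_ (3) + ccpp (1) → white
Phenotype counts (out of 16): 9 purple, 7 white
purple: 9 out of 16 → fraction 9/16
Expected count = 9/16 × 1168 = 657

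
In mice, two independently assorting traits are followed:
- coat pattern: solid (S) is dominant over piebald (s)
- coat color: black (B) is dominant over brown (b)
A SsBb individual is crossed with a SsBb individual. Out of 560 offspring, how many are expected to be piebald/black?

Dihybrid cross SsBb × SsBb — consider each gene separately:
coat pattern: Ss × Ss → 1 SS, 2 Ss, 1 ss → 3 S_ : 1 ss (out of 4)
coat color: Bb × Bb → 1 BB, 2 Bb, 1 bb → 3 B_ : 1 bb (out of 4)
Combine (counts out of 4 × 4 = 16): solid/black (S_B_) = 3×3 = 9; solid/brown (S_bb) = 3×1 = 3; piebald/black (ssB_) = 1×3 = 3; piebald/brown (ssbb) = 1×1 = 1
Phenotype counts (out of 16): 9 solid/black, 3 solid/brown, 3 piebald/black, 1 piebald/brown
piebald/black: 3 out of 16 → fraction 3/16
Expected count = 3/16 × 560 = 105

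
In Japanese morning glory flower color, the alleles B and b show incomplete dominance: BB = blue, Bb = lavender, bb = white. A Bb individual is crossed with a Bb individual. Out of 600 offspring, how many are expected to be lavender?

Punnett square for Bb × Bb:
Offspring genotypes: 1 BB, 2 Bb, 1 bb
Phenotype counts: 1 blue, 2 lavender, 1 white
lavender: 2 out of 4 → fraction 1/2
Expected count = 1/2 × 600 = 300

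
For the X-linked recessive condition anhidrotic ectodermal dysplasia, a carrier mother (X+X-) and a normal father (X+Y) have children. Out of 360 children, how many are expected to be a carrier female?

Cross: X+X- × X+Y
Offspring: 1 X+X+, 1 X+Y, 1 X+X-, 1 X-Y
Probability of a carrier female: 1/4
Expected count = 1/4 × 360 = 90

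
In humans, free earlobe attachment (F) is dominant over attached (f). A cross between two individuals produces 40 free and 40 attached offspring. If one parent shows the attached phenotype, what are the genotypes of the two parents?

Observed offspring: 40 free, 40 attached
The observed ratio simplifies to 1:1. One parent shows attached, so its genotype must be ff. A 1:1 offspring split requires the other parent to be heterozygous (Ff).
Parent genotypes: ff × Ff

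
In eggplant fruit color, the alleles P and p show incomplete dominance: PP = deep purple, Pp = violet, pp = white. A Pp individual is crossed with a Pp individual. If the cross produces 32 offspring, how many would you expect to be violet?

Punnett square for Pp × Pp:
Offspring genotypes: 1 PP, 2 Pp, 1 pp
Phenotype counts: 1 deep purple, 2 violet, 1 white
violet: 2 out of 4 → fraction 1/2
Expected count = 1/2 × 32 = 16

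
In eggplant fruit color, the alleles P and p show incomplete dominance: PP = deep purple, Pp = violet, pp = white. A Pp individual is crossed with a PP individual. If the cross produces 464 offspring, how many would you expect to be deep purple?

Punnett square for Pp × PP:
Offspring genotypes: 2 PP, 2 Pp
Phenotype counts: 2 deep purple, 2 violet
deep purple: 2 out of 4 → fraction 1/2
Expected count = 1/2 × 464 = 232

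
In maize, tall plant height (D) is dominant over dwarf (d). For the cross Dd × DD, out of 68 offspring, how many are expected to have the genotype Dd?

Punnett square for Dd × DD:
Offspring genotypes: 2 DD, 2 Dd
Total offspring: 4
Count with target: 2
Probability: 2/4 = 1/2
Expected count = 1/2 × 68 = 34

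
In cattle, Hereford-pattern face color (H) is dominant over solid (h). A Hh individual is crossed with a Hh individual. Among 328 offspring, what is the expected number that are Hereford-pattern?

Punnett square for Hh × Hh:
Offspring genotypes: 1 HH, 2 Hh, 1 hh
Hereford-pattern: 3, solid: 1
Hereford-pattern: 3 out of 4 → fraction 3/4
Expected count = 3/4 × 328 = 246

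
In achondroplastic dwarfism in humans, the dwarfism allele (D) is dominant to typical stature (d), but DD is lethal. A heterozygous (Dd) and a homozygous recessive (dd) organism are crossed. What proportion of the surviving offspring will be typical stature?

Cross: Dd × dd
Punnett square offspring (before lethality): 2 Dd, 2 dd
No DD offspring are produced in this cross.
typical stature: 2 out of 4
Probability: 2/4 = 1/2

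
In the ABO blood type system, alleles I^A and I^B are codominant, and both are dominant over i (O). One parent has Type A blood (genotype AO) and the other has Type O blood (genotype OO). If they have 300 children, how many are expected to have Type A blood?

Cross: AO × OO
Possible offspring genotypes: 2 AO, 2 OO
Blood type counts: 2 Type A, 2 Type O
Probability of Type A: 2/4 = 1/2
Expected count = 1/2 × 300 = 150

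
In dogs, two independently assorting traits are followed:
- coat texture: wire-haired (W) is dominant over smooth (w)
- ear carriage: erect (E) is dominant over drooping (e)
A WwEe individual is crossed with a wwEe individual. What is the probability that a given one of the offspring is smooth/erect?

Dihybrid cross WwEe × wwEe — consider each gene separately:
coat texture: Ww × ww → 2 Ww, 2 ww → 2 W_ : 2 ww (out of 4)
ear carriage: Ee × Ee → 1 EE, 2 Ee, 1 ee → 3 E_ : 1 ee (out of 4)
Combine (counts out of 4 × 4 = 16): wire-haired/erect (W_E_) = 2×3 = 6; wire-haired/drooping (W_ee) = 2×1 = 2; smooth/erect (wwE_) = 2×3 = 6; smooth/drooping (wwee) = 2×1 = 2
Phenotype counts (out of 16): 6 wire-haired/erect, 2 wire-haired/drooping, 6 smooth/erect, 2 smooth/drooping
smooth/erect: 6 out of 16
Probability: 6/16 = 3/8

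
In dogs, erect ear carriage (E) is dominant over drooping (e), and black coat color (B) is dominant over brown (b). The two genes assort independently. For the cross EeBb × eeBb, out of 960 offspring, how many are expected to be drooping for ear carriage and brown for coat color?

Dihybrid cross EeBb × eeBb — consider each gene separately:
ear carriage: Ee × ee → 2 Ee, 2 ee → 2 E_ : 2 ee (out of 4)
coat color: Bb × Bb → 1 BB, 2 Bb, 1 bb → 3 B_ : 1 bb (out of 4)
Looking for: drooping (ee) and brown (bb)
P(drooping) = 2/4, P(brown) = 1/4
P(both) = 2/4 × 1/4 = 2/16 = 1/8
Expected count = 1/8 × 960 = 120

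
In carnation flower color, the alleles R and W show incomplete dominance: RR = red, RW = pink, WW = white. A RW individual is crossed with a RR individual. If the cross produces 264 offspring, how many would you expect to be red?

Punnett square for RW × RR:
Offspring genotypes: 2 RR, 2 RW
Phenotype counts: 2 red, 2 pink
red: 2 out of 4 → fraction 1/2
Expected count = 1/2 × 264 = 132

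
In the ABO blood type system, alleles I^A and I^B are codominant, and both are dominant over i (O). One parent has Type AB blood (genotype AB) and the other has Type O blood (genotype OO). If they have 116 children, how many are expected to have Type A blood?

Cross: AB × OO
Possible offspring genotypes: 2 AO, 2 BO
Blood type counts: 2 Type A, 2 Type B
Probability of Type A: 2/4 = 1/2
Expected count = 1/2 × 116 = 58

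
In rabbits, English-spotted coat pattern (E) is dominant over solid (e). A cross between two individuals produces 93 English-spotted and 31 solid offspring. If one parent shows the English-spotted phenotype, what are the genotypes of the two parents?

Observed offspring: 93 English-spotted, 31 solid
The observed ratio simplifies to 3:1. Solid (ee) offspring appear, so each parent must contribute one e allele. The parent stated to show English-spotted carries E, so it is Ee. The other parent is then either Ee or ee: Ee × ee would give a 1:1 split, whereas Ee × Ee gives 3:1 — matching the data. So both parents are heterozygous (Ee × Ee).
Parent genotypes: Ee × Ee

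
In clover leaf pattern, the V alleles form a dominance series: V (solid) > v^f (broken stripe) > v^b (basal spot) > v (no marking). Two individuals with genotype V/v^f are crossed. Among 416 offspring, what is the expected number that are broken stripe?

Cross: V/v^f × V/v^f
Allele dominance: V > v^f > v^b > v
Offspring genotypes: 1 V/V, 2 V/v^f, 1 v^f/v^f
Phenotype counts: 3 solid, 1 broken stripe
broken stripe: 1 out of 4 → fraction 1/4
Expected count = 1/4 × 416 = 104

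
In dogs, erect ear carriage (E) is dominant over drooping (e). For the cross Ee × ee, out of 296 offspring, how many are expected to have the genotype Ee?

Punnett square for Ee × ee:
Offspring genotypes: 2 Ee, 2 ee
Total offspring: 4
Count with target: 2
Probability: 2/4 = 1/2
Expected count = 1/2 × 296 = 148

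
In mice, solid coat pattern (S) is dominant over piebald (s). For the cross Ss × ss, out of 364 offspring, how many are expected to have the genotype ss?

Punnett square for Ss × ss:
Offspring genotypes: 2 Ss, 2 ss
Total offspring: 4
Count with target: 2
Probability: 2/4 = 1/2
Expected count = 1/2 × 364 = 182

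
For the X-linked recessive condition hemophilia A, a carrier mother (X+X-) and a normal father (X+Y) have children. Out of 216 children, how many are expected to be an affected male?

Cross: X+X- × X+Y
Offspring: 1 X+X+, 1 X+Y, 1 X+X-, 1 X-Y
Probability of an affected male: 1/4
Expected count = 1/4 × 216 = 54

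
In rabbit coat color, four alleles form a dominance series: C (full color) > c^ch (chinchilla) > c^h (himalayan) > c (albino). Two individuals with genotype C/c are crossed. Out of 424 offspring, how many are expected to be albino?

Cross: C/c × C/c
Allele dominance: C > c^ch > c^h > c
Offspring genotypes: 1 C/C, 2 C/c, 1 c/c
Phenotype counts: 3 full color, 1 albino
albino: 1 out of 4 → fraction 1/4
Expected count = 1/4 × 424 = 106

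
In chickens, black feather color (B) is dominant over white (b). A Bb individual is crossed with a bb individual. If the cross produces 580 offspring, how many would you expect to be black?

Punnett square for Bb × bb:
Offspring genotypes: 2 Bb, 2 bb
black: 2, white: 2
black: 2 out of 4 → fraction 1/2
Expected count = 1/2 × 580 = 290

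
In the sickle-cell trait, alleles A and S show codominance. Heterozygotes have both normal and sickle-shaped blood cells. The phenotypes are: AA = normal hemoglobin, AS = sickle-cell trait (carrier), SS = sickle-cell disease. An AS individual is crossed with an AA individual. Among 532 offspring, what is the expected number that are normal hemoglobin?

Punnett square for AS × AA:
Offspring genotypes: 2 AA, 2 AS
Phenotype counts: 2 normal hemoglobin, 2 sickle-cell trait (carrier)
normal hemoglobin: 2 out of 4 → fraction 1/2
Expected count = 1/2 × 532 = 266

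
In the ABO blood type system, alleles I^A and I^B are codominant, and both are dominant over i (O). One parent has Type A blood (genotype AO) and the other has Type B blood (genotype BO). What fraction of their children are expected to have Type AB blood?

Cross: AO × BO
Possible offspring genotypes: 1 AB, 1 AO, 1 BO, 1 OO
Blood type counts: 1 Type AB, 1 Type A, 1 Type B, 1 Type O
Probability of Type AB: 1/4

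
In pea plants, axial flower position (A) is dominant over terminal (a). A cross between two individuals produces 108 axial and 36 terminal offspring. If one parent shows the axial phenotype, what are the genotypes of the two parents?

Observed offspring: 108 axial, 36 terminal
The observed ratio simplifies to 3:1. Terminal (aa) offspring appear, so each parent must contribute one a allele. The parent stated to show axial carries A, so it is Aa. The other parent is then either Aa or aa: Aa × aa would give a 1:1 split, whereas Aa × Aa gives 3:1 — matching the data. So both parents are heterozygous (Aa × Aa).
Parent genotypes: Aa × Aa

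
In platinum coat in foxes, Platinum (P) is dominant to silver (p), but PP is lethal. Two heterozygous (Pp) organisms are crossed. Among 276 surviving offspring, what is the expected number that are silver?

Cross: Pp × Pp
Punnett square offspring (before lethality): 1 PP, 2 Pp, 1 pp
The PP genotype is lethal (embryos die); surviving offspring: 2 Pp, 1 pp
silver: 1 out of 3 → fraction 1/3
Expected count = 1/3 × 276 = 92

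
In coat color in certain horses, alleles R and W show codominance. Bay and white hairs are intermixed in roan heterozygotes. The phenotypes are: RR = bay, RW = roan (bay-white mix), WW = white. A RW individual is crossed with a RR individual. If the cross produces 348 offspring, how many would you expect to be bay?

Punnett square for RW × RR:
Offspring genotypes: 2 RR, 2 RW
Phenotype counts: 2 bay, 2 roan (bay-white mix)
bay: 2 out of 4 → fraction 1/2
Expected count = 1/2 × 348 = 174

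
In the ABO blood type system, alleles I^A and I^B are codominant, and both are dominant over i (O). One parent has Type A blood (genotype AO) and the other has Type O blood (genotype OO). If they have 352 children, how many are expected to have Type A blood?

Cross: AO × OO
Possible offspring genotypes: 2 AO, 2 OO
Blood type counts: 2 Type A, 2 Type O
Probability of Type A: 2/4 = 1/2
Expected count = 1/2 × 352 = 176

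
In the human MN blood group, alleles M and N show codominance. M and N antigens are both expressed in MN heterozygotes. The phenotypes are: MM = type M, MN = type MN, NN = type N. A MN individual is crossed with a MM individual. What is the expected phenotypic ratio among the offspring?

Punnett square for MN × MM:
Offspring genotypes: 2 MM, 2 MN
Phenotype counts: 2 type M, 2 type MN
Ratio: 1 type M : 1 type MN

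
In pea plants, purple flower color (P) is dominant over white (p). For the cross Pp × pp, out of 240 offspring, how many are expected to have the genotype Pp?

Punnett square for Pp × pp:
Offspring genotypes: 2 Pp, 2 pp
Total offspring: 4
Count with target: 2
Probability: 2/4 = 1/2
Expected count = 1/2 × 240 = 120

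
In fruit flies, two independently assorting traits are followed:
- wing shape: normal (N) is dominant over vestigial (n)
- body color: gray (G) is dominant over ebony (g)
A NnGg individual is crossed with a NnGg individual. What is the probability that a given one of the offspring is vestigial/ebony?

Dihybrid cross NnGg × NnGg — consider each gene separately:
wing shape: Nn × Nn → 1 NN, 2 Nn, 1 nn → 3 N_ : 1 nn (out of 4)
body color: Gg × Gg → 1 GG, 2 Gg, 1 gg → 3 G_ : 1 gg (out of 4)
Combine (counts out of 4 × 4 = 16): normal/gray (N_G_) = 3×3 = 9; normal/ebony (N_gg) = 3×1 = 3; vestigial/gray (nnG_) = 1×3 = 3; vestigial/ebony (nngg) = 1×1 = 1
Phenotype counts (out of 16): 9 normal/gray, 3 normal/ebony, 3 vestigial/gray, 1 vestigial/ebony
vestigial/ebony: 1 out of 16
Probability: 1/16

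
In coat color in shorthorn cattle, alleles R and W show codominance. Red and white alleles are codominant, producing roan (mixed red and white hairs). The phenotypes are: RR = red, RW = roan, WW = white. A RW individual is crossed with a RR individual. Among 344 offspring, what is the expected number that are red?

Punnett square for RW × RR:
Offspring genotypes: 2 RR, 2 RW
Phenotype counts: 2 red, 2 roan
red: 2 out of 4 → fraction 1/2
Expected count = 1/2 × 344 = 172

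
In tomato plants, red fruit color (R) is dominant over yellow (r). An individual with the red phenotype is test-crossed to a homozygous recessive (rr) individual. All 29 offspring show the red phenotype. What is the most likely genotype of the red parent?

Test cross: ? × rr
All offspring are red.
If the unknown parent were heterozygous (Rr), about half of 29 offspring would be yellow; none are. The unknown parent is most likely homozygous dominant (RR).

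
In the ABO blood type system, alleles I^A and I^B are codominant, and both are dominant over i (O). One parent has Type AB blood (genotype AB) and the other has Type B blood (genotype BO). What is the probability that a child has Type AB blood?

Cross: AB × BO
Possible offspring genotypes: 1 AB, 1 AO, 1 BB, 1 BO
Blood type counts: 1 Type AB, 1 Type A, 2 Type B
Probability of Type AB: 1/4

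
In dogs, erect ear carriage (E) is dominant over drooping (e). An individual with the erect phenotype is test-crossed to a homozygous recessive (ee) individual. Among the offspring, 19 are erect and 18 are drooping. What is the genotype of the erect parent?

Test cross: ? × ee
Offspring: 19 erect, 18 drooping — approximately 1:1.
A 1:1 ratio in a test cross indicates the unknown parent is heterozygous (Ee).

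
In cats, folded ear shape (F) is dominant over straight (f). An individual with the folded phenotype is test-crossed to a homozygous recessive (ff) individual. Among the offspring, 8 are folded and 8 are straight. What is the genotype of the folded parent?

Test cross: ? × ff
Offspring: 8 folded, 8 straight — approximately 1:1.
A 1:1 ratio in a test cross indicates the unknown parent is heterozygous (Ff).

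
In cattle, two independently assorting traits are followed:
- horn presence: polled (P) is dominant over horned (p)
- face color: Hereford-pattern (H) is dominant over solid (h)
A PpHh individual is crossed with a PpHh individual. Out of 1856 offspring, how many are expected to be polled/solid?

Dihybrid cross PpHh × PpHh — consider each gene separately:
horn presence: Pp × Pp → 1 PP, 2 Pp, 1 pp → 3 P_ : 1 pp (out of 4)
face color: Hh × Hh → 1 HH, 2 Hh, 1 hh → 3 H_ : 1 hh (out of 4)
Combine (counts out of 4 × 4 = 16): polled/Hereford-pattern (P_H_) = 3×3 = 9; polled/solid (P_hh) = 3×1 = 3; horned/Hereford-pattern (ppH_) = 1×3 = 3; horned/solid (pphh) = 1×1 = 1
Phenotype counts (out of 16): 9 polled/Hereford-pattern, 3 polled/solid, 3 horned/Hereford-pattern, 1 horned/solid
polled/solid: 3 out of 16 → fraction 3/16
Expected count = 3/16 × 1856 = 348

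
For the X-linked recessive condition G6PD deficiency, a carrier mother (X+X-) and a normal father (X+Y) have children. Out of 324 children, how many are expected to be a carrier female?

Cross: X+X- × X+Y
Offspring: 1 X+X+, 1 X+Y, 1 X+X-, 1 X-Y
Probability of a carrier female: 1/4
Expected count = 1/4 × 324 = 81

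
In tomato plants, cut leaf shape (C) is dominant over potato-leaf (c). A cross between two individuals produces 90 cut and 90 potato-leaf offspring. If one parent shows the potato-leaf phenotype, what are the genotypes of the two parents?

Observed offspring: 90 cut, 90 potato-leaf
The observed ratio simplifies to 1:1. One parent shows potato-leaf, so its genotype must be cc. A 1:1 offspring split requires the other parent to be heterozygous (Cc).
Parent genotypes: cc × Cc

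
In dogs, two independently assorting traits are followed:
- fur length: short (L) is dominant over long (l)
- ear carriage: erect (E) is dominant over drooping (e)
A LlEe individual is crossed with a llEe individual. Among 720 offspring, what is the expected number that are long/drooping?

Dihybrid cross LlEe × llEe — consider each gene separately:
fur length: Ll × ll → 2 Ll, 2 ll → 2 L_ : 2 ll (out of 4)
ear carriage: Ee × Ee → 1 EE, 2 Ee, 1 ee → 3 E_ : 1 ee (out of 4)
Combine (counts out of 4 × 4 = 16): short/erect (L_E_) = 2×3 = 6; short/drooping (L_ee) = 2×1 = 2; long/erect (llE_) = 2×3 = 6; long/drooping (llee) = 2×1 = 2
Phenotype counts (out of 16): 6 short/erect, 2 short/drooping, 6 long/erect, 2 long/drooping
long/drooping: 2 out of 16 → fraction 1/8
Expected count = 1/8 × 720 = 90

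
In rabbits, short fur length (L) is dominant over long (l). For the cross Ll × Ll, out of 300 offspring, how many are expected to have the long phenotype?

Punnett square for Ll × Ll:
Offspring genotypes: 1 LL, 2 Ll, 1 ll
Total offspring: 4
Count with target: 1
Probability: 1/4
Expected count = 1/4 × 300 = 75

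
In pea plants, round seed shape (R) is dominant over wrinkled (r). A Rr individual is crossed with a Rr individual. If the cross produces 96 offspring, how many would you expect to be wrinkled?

Punnett square for Rr × Rr:
Offspring genotypes: 1 RR, 2 Rr, 1 rr
round: 3, wrinkled: 1
wrinkled: 1 out of 4 → fraction 1/4
Expected count = 1/4 × 96 = 24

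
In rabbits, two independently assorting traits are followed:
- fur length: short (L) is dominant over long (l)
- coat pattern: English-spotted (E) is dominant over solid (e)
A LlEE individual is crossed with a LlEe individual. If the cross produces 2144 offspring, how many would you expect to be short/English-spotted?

Dihybrid cross LlEE × LlEe — consider each gene separately:
fur length: Ll × Ll → 1 LL, 2 Ll, 1 ll → 3 L_ : 1 ll (out of 4)
coat pattern: EE × Ee → 2 EE, 2 Ee → 4 E_ (out of 4)
Combine (counts out of 4 × 4 = 16): short/English-spotted (L_E_) = 3×4 = 12; long/English-spotted (llE_) = 1×4 = 4
Phenotype counts (out of 16): 12 short/English-spotted, 4 long/English-spotted
short/English-spotted: 12 out of 16 → fraction 3/4
Expected count = 3/4 × 2144 = 1608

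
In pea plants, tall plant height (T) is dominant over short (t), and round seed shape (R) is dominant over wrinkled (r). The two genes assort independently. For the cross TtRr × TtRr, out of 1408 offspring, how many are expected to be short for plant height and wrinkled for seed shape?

Dihybrid cross TtRr × TtRr — consider each gene separately:
plant height: Tt × Tt → 1 TT, 2 Tt, 1 tt → 3 T_ : 1 tt (out of 4)
seed shape: Rr × Rr → 1 RR, 2 Rr, 1 rr → 3 R_ : 1 rr (out of 4)
Looking for: short (tt) and wrinkled (rr)
P(short) = 1/4, P(wrinkled) = 1/4
P(both) = 1/4 × 1/4 = 1/16
Expected count = 1/16 × 1408 = 88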